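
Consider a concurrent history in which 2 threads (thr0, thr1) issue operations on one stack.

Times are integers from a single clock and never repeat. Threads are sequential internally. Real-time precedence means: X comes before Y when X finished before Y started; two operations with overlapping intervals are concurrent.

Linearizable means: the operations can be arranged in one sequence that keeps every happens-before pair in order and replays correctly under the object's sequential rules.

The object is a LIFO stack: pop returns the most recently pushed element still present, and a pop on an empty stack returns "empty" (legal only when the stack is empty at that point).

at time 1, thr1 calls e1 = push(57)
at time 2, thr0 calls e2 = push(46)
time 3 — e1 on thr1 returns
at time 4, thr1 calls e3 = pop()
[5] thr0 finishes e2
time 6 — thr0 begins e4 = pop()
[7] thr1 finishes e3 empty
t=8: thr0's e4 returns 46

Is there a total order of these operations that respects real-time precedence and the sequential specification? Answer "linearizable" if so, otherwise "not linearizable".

cut after 6 events: linearizable; cut after 7 events (e3 responds, time 7): not linearizable
real-time-consistent orders of the 3 completed operations: 3 — all fail the stack replay
include/drop combinations of the 1 pending operation (e4) were all tried; none helps
one such order, e1, e2, e3 (pending dropped), breaks at step 3 where e3 pop() → empty is illegal
one such order, e1, e3, e2 (pending dropped), breaks at step 2 where e3 pop() → empty is illegal

not linearizable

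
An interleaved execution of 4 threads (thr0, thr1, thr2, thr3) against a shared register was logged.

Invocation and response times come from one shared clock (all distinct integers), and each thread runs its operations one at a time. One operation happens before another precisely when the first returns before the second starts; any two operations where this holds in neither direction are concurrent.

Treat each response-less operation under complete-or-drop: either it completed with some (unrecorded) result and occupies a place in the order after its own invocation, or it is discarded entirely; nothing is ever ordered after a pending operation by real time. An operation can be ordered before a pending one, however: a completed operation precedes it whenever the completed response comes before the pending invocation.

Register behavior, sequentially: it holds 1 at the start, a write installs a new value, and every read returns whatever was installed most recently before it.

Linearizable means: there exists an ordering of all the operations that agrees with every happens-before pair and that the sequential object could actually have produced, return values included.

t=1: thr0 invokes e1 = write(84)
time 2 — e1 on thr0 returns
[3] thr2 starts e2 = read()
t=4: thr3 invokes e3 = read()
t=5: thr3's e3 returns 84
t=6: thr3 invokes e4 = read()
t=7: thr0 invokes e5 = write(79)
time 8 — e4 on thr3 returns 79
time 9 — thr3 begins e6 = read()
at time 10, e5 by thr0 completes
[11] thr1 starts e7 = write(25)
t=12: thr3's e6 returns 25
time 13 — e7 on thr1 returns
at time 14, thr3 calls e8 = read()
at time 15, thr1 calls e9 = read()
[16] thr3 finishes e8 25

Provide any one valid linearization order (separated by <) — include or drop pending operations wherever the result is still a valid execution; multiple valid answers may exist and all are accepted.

after step 1 (e1 write(84)): value 84
after step 2 (e2 read() (pending, included)): value 84
after step 3 (e3 read() → 84): value 84
after step 4 (e5 write(79)): value 79
after step 5 (e4 read() → 79): value 79
after step 6 (e7 write(25)): value 25
after step 7 (e6 read() → 25): value 25
after step 8 (e8 read() → 25): value 25

e1 < e2 < e3 < e5 < e4 < e7 < e6 < e8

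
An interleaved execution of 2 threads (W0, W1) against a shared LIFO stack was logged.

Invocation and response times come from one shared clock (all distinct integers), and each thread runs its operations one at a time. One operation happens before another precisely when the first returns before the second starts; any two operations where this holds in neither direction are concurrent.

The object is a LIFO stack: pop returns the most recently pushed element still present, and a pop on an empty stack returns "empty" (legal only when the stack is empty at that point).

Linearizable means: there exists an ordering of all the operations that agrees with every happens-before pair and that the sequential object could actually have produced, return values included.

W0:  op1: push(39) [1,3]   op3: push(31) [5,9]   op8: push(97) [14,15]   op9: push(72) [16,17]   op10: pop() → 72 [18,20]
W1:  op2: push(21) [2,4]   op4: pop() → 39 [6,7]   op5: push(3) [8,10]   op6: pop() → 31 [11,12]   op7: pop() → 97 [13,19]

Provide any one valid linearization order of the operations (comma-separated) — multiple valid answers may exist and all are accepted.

op2, op1, op4, op5, op3, op6, op8, op7, op9, op10

after step 1 (op2 push(21)): stack <21>
after step 2 (op1 push(39)): stack <21,39>
after step 3 (op4 pop() → 39): stack <21>
after step 4 (op5 push(3)): stack <21,3>
after step 5 (op3 push(31)): stack <21,3,31>
after step 6 (op6 pop() → 31): stack <21,3>
after step 7 (op8 push(97)): stack <21,3,97>
after step 8 (op7 pop() → 97): stack <21,3>
after step 9 (op9 push(72)): stack <21,3,72>
after step 10 (op10 pop() → 72): stack <21,3>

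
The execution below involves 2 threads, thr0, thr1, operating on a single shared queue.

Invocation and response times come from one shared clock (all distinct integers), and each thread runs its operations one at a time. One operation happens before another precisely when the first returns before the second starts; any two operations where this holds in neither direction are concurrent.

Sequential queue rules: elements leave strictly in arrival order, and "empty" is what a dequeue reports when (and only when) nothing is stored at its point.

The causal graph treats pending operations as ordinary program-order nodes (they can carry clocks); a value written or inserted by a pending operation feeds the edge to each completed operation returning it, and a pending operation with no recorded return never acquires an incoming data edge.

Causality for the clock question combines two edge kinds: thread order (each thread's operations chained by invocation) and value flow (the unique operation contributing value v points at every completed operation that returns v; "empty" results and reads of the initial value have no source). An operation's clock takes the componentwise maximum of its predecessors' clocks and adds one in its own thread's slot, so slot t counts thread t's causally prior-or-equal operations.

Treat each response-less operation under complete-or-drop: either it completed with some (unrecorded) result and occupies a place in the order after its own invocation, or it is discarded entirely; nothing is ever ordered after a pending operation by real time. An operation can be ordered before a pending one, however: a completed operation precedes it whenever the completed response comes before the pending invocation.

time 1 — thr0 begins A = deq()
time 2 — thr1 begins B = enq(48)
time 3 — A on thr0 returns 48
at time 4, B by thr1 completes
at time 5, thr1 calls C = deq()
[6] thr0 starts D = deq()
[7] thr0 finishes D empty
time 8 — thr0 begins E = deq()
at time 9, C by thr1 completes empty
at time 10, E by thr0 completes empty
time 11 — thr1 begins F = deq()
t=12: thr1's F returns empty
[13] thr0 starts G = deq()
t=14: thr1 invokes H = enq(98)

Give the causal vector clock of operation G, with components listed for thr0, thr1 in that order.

(4, 1)

B, invoked 2, has no incoming edges; only thr1's bump applies → (0, 1)
C (invocation 5): componentwise max over VC(B)=(0, 1), +1 at thr1, giving (0, 2)
A (invocation 1): componentwise max over VC(B)=(0, 1), +1 at thr0, giving (1, 1)
F (invocation 11): componentwise max over VC(C)=(0, 2), +1 at thr1, giving (0, 3)
D (invocation 6): componentwise max over VC(A)=(1, 1), +1 at thr0, giving (2, 1)
H (invocation 14): componentwise max over VC(F)=(0, 3), +1 at thr1, giving (0, 4)
E (invocation 8): componentwise max over VC(D)=(2, 1), +1 at thr0, giving (3, 1)
G (invocation 13): componentwise max over VC(E)=(3, 1), +1 at thr0, giving (4, 1)
target: VC(G) = (4, 1)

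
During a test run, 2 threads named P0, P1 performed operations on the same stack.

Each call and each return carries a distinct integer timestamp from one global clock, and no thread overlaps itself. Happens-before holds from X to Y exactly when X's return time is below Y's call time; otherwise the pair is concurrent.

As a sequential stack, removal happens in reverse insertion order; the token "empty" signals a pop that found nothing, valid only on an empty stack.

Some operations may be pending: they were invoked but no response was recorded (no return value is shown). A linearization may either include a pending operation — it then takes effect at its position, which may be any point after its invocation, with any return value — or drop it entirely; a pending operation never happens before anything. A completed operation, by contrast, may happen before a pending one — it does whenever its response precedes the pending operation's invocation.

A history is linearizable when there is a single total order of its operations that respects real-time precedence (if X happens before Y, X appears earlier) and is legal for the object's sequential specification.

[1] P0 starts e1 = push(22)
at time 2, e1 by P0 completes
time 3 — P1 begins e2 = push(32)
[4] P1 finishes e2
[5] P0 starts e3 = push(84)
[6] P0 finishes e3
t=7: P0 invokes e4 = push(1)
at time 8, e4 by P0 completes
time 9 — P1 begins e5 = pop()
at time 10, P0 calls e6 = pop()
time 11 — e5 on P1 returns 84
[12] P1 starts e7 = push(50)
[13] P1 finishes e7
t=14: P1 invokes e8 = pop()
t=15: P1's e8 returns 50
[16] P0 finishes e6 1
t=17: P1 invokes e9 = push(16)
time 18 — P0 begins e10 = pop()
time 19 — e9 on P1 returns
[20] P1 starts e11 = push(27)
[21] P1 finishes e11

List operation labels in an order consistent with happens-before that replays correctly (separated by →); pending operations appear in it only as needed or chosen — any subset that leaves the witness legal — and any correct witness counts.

1. e1 push(22), leaving stack <22>
2. e2 push(32), leaving stack <22,32>
3. e3 push(84), leaving stack <22,32,84>
4. e4 push(1), leaving stack <22,32,84,1>
5. e6 pop() → 1, leaving stack <22,32,84>
6. e5 pop() → 84, leaving stack <22,32>
7. e7 push(50), leaving stack <22,32,50>
8. e8 pop() → 50, leaving stack <22,32>
9. e9 push(16), leaving stack <22,32,16>
10. e10 pop() (pending, included), leaving stack <22,32>
11. e11 push(27), leaving stack <22,32,27>

e1 → e2 → e3 → e4 → e6 → e5 → e7 → e8 → e9 → e10 → e11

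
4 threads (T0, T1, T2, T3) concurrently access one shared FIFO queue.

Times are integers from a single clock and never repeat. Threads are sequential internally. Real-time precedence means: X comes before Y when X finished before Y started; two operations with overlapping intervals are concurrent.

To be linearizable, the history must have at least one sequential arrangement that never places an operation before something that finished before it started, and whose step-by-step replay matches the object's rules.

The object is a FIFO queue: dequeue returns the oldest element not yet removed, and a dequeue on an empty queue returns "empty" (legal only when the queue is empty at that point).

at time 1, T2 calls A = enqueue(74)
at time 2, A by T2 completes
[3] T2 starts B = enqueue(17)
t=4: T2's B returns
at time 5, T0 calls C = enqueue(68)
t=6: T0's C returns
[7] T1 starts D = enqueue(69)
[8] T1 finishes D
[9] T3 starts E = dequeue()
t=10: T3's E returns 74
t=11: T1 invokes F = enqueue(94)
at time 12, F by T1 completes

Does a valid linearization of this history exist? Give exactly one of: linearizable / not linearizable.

linearizable

one valid linearization: A, B, C, D, E, F
after step 1 (A enqueue(74)): queue <74>
after step 2 (B enqueue(17)): queue <74,17>
after step 3 (C enqueue(68)): queue <74,17,68>
after step 4 (D enqueue(69)): queue <74,17,68,69>
after step 5 (E dequeue() → 74): queue <17,68,69>
after step 6 (F enqueue(94)): queue <17,68,69,94>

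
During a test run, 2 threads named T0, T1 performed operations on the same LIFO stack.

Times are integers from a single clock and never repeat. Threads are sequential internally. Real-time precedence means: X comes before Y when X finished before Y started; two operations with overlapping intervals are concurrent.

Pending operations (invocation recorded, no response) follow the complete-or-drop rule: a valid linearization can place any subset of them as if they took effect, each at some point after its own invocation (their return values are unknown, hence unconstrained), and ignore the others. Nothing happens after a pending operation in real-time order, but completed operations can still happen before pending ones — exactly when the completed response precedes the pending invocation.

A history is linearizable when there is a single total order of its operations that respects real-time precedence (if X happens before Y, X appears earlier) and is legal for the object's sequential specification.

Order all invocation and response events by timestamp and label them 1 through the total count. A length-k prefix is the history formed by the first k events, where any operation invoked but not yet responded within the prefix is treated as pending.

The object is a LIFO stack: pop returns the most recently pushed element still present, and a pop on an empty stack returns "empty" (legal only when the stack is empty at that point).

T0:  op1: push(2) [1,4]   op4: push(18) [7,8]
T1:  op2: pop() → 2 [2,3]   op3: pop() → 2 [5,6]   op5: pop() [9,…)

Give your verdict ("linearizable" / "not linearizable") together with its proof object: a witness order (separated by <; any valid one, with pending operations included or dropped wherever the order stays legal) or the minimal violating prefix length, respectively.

through event 5 a valid linearization exists; event 6 (op3 responding at time 6) ends that
real-time-consistent orders of the 3 completed operations: 2 — all fail the LIFO stack replay
one such order, op1, op2, op3, breaks at step 3 where op3 pop() → 2 is illegal
one such order, op2, op1, op3, breaks at step 1 where op2 pop() → 2 is illegal

not linearizable — minimal violating prefix: 6 events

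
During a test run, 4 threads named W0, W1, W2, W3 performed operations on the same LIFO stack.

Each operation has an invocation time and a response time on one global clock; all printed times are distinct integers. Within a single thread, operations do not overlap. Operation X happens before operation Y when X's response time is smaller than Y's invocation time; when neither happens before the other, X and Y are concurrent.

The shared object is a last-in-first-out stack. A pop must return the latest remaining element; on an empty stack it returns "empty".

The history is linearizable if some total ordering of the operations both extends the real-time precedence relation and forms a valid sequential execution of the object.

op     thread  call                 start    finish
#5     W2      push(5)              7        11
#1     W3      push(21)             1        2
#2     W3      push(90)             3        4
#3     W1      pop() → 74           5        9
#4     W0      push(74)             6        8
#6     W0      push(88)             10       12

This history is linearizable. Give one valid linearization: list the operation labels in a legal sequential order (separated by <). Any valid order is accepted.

#1 < #2 < #4 < #3 < #5 < #6

step 1: #1 push(21) — stack <21>
step 2: #2 push(90) — stack <21,90>
step 3: #4 push(74) — stack <21,90,74>
step 4: #3 pop() → 74 — stack <21,90>
step 5: #5 push(5) — stack <21,90,5>
step 6: #6 push(88) — stack <21,90,5,88>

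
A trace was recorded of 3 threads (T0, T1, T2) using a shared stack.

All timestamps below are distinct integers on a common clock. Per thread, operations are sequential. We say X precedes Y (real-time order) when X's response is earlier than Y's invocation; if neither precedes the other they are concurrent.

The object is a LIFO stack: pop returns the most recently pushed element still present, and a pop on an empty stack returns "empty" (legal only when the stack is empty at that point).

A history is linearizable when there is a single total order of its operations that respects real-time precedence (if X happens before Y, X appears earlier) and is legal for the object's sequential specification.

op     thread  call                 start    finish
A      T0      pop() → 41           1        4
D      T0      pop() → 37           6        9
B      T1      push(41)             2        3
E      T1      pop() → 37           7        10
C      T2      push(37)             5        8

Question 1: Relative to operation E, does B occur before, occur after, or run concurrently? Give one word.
Answer: before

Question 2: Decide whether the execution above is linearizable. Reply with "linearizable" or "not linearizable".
not linearizable

prefix check: 1..9 passes, 1..10 fails once E's time-10 response joins
checked exhaustively: 12 real-time-consistent orders of 5 completed operations, zero legal stack replays
e.g. A, B, C, D, E: illegal at step 1, since A pop() → 41 cannot apply there
e.g. A, B, C, E, D: illegal at step 1, since A pop() → 41 cannot apply there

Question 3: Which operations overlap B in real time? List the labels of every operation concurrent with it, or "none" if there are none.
Answer: A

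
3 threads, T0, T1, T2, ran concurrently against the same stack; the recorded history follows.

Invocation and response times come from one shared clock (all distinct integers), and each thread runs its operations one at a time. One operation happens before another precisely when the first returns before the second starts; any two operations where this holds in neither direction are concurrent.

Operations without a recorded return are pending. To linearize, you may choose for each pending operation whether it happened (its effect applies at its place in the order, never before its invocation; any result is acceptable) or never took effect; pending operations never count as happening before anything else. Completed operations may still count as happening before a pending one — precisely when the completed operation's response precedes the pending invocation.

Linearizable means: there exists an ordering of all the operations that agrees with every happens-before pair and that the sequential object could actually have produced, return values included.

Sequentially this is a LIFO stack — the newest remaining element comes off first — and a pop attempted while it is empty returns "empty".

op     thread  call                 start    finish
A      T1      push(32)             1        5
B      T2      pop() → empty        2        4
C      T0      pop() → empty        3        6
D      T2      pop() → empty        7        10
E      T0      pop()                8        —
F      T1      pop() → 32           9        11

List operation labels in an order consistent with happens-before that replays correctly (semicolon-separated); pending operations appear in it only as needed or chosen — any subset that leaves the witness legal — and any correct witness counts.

B; C; A; F; D

step 1: B pop() → empty — stack <>
step 2: C pop() → empty — stack <>
step 3: A push(32) — stack <32>
step 4: F pop() → 32 — stack <>
step 5: D pop() → empty — stack <>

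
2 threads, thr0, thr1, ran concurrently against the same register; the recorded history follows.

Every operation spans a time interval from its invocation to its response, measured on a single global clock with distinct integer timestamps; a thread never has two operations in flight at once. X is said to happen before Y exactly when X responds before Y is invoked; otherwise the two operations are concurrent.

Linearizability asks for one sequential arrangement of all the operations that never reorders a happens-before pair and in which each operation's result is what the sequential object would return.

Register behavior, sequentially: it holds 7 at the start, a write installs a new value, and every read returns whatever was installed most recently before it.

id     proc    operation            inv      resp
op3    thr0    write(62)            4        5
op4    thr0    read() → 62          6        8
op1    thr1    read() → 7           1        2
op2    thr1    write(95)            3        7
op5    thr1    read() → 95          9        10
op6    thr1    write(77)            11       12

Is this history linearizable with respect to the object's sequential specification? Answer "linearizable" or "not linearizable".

linearizable

a witness: op1, op3, op4, op2, op5, op6
1. op1 read() → 7, leaving value 7
2. op3 write(62), leaving value 62
3. op4 read() → 62, leaving value 62
4. op2 write(95), leaving value 95
5. op5 read() → 95, leaving value 95
6. op6 write(77), leaving value 77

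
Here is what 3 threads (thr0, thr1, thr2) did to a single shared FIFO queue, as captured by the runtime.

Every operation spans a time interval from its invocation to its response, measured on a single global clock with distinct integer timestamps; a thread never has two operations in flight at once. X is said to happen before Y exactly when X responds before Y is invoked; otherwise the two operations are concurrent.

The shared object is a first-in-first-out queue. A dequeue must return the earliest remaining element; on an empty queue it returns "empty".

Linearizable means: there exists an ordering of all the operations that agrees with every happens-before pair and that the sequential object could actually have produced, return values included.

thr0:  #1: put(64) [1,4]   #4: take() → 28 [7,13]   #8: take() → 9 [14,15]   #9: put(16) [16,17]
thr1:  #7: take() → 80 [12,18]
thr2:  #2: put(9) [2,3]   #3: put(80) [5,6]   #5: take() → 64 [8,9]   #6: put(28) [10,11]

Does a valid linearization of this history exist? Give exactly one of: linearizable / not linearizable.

through event 12 a valid linearization exists; event 13 (#4 responding at time 13) ends that
every one of the 6 real-time-consistent orders over 6 completed FIFO queue ops fails the sequential spec
include/drop combinations of the 1 pending operation (#7) were all tried; none helps
take #1, #2, #3, #4, #5, #6 (pending dropped): step 4 already fails, because #4 take() → 28 cannot occur there
take #1, #2, #3, #5, #4, #6 (pending dropped): step 5 already fails, because #4 take() → 28 cannot occur there

not linearizable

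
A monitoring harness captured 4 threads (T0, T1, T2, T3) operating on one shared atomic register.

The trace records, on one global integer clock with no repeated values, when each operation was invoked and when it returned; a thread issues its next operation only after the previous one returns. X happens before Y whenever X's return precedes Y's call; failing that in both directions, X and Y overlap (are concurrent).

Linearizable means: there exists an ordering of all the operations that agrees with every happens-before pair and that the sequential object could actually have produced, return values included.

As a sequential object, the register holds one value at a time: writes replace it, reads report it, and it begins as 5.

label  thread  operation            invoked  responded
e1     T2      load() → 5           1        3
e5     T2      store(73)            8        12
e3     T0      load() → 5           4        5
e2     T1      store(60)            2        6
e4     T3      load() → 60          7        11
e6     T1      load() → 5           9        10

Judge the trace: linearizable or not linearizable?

not linearizable

prefix check: 1..9 passes, 1..10 fails once e6's time-10 response joins
no legal order exists: 3 real-time-consistent candidates over 4 completed atomic register operations, all rejected
include/drop combinations of the 2 pending operations (e4, e5) were all tried; none helps
e.g. e1, e2, e3, e6 (pending dropped): illegal at step 3, since e3 load() → 5 cannot apply there
e.g. e1, e3, e2, e6 (pending dropped): illegal at step 4, since e6 load() → 5 cannot apply there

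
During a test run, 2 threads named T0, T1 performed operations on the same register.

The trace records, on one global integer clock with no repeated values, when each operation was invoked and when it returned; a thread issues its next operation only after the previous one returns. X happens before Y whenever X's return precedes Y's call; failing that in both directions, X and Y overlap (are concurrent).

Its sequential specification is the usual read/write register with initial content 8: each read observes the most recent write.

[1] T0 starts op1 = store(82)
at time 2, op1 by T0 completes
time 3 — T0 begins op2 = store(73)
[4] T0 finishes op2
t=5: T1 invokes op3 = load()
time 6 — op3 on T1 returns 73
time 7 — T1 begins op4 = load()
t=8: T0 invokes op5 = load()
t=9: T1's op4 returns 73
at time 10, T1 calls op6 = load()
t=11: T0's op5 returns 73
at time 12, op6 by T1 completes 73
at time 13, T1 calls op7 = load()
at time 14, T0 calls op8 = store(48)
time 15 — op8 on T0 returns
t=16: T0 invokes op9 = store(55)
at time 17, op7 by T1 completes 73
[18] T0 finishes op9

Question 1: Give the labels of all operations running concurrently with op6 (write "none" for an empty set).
Answer: op5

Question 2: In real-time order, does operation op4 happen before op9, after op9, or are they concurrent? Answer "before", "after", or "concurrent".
Answer: before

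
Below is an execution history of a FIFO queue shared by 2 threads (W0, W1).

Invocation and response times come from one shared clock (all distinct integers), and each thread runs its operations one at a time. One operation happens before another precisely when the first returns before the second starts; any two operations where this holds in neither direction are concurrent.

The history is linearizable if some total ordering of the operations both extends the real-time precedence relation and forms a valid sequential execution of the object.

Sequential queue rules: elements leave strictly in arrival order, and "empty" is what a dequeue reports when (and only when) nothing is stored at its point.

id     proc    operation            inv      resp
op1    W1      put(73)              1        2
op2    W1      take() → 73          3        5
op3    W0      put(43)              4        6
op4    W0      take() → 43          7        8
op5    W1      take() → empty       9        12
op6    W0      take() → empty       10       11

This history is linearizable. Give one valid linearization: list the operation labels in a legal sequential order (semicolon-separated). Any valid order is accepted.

1. op1 put(73), leaving queue <73>
2. op2 take() → 73, leaving queue <>
3. op3 put(43), leaving queue <43>
4. op4 take() → 43, leaving queue <>
5. op5 take() → empty, leaving queue <>
6. op6 take() → empty, leaving queue <>

op1; op2; op3; op4; op5; op6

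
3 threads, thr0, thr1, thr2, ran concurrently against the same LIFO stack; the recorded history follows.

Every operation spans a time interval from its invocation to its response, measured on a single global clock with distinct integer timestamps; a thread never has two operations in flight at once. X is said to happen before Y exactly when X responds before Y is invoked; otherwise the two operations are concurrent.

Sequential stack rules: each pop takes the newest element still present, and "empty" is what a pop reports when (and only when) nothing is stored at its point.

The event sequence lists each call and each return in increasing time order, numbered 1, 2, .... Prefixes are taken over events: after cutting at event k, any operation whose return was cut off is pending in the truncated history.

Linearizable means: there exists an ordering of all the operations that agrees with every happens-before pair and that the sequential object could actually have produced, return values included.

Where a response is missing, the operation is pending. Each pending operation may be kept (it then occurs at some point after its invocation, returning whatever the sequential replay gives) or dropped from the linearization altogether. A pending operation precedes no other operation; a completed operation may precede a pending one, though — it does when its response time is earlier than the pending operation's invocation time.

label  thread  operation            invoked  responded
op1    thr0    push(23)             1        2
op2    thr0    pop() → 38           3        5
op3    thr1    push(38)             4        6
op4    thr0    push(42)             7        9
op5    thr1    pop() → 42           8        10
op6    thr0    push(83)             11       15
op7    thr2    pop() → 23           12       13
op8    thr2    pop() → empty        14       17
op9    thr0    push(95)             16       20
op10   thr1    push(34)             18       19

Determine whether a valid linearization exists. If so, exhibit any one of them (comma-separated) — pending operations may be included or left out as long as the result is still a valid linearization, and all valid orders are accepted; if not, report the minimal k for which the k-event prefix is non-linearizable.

step 1: op1 push(23) — stack <23>
step 2: op3 push(38) — stack <23,38>
step 3: op2 pop() → 38 — stack <23>
step 4: op4 push(42) — stack <23,42>
step 5: op5 pop() → 42 — stack <23>
step 6: op7 pop() → 23 — stack <>
step 7: op8 pop() → empty — stack <>
step 8: op6 push(83) — stack <83>
step 9: op9 push(95) — stack <83,95>
step 10: op10 push(34) — stack <83,95,34>

linearizable — witness: op1, op3, op2, op4, op5, op7, op8, op6, op9, op10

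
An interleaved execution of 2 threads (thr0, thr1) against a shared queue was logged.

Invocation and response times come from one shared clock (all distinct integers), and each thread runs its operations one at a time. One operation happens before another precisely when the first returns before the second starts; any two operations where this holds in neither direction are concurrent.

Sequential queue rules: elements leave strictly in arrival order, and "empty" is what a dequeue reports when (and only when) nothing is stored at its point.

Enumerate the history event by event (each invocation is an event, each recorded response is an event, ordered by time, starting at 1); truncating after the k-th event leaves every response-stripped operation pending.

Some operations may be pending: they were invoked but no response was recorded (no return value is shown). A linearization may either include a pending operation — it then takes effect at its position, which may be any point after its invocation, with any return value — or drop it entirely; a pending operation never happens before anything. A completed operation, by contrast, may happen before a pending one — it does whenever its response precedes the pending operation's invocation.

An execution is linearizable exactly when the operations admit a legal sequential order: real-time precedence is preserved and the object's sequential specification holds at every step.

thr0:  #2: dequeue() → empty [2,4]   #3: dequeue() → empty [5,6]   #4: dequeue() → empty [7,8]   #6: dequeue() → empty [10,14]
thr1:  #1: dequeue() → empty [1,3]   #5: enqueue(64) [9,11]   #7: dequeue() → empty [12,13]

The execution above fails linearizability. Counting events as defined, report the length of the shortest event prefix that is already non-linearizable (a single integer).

events 1..13 are linearizable; a witness order is #1, #2, #3, #4, #5, #6, #7:
step 1: #1 dequeue() → empty — queue <>
step 2: #2 dequeue() → empty — queue <>
step 3: #3 dequeue() → empty — queue <>
step 4: #4 dequeue() → empty — queue <>
step 5: #5 enqueue(64) — queue <64>
step 6: #6 dequeue() (pending, included) — queue <>
step 7: #7 dequeue() → empty — queue <>
at event 14 (#6's time-14 response) nothing linearizes any more
for example #1, #2, #3, #4, #5, #6, #7 fails at step 6: #6 dequeue() → empty is not legal there
for example #1, #2, #3, #4, #5, #7, #6 fails at step 6: #7 dequeue() → empty is not legal there

14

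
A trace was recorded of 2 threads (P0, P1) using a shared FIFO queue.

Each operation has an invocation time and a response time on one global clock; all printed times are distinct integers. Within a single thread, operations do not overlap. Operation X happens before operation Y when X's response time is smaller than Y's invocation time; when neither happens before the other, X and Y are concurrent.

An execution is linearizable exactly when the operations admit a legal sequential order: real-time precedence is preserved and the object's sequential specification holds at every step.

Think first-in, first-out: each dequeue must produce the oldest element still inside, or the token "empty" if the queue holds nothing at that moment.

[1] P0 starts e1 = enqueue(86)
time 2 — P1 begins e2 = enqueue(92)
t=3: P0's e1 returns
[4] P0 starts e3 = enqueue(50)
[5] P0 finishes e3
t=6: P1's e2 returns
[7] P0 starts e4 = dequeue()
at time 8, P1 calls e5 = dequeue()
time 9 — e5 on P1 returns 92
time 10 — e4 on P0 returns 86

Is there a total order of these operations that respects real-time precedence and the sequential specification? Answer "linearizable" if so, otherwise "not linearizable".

a witness: e1, e2, e3, e4, e5
step 1: e1 enqueue(86) — queue <86>
step 2: e2 enqueue(92) — queue <86,92>
step 3: e3 enqueue(50) — queue <86,92,50>
step 4: e4 dequeue() → 86 — queue <92,50>
step 5: e5 dequeue() → 92 — queue <50>

linearizable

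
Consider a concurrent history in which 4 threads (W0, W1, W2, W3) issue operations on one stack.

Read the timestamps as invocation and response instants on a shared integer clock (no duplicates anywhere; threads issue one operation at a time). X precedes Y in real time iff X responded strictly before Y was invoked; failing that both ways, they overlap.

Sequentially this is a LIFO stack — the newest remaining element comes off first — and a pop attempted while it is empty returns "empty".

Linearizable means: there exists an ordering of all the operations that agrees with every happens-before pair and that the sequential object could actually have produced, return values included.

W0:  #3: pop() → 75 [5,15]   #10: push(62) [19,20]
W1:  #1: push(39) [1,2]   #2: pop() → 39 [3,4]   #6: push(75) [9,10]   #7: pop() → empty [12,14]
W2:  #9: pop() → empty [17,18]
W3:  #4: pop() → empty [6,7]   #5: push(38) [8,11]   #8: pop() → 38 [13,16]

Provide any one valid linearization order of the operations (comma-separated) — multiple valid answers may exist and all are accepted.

#1, #2, #4, #5, #6, #3, #8, #7, #9, #10

1. #1 push(39), leaving stack <39>
2. #2 pop() → 39, leaving stack <>
3. #4 pop() → empty, leaving stack <>
4. #5 push(38), leaving stack <38>
5. #6 push(75), leaving stack <38,75>
6. #3 pop() → 75, leaving stack <38>
7. #8 pop() → 38, leaving stack <>
8. #7 pop() → empty, leaving stack <>
9. #9 pop() → empty, leaving stack <>
10. #10 push(62), leaving stack <62>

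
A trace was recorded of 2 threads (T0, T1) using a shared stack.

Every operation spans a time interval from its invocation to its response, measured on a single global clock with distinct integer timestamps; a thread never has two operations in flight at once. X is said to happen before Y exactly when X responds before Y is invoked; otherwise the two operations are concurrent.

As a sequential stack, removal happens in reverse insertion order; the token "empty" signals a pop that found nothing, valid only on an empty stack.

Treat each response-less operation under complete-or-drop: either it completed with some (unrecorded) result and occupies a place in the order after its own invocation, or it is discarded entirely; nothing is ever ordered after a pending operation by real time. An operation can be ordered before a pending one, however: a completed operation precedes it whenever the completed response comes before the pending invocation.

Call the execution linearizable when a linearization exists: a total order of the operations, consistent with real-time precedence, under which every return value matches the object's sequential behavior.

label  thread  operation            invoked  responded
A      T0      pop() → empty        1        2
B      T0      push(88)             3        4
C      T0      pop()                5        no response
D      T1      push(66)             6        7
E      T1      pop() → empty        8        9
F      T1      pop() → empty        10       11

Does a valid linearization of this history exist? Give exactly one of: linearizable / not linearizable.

through event 8 a valid linearization exists; event 9 (E responding at time 9) ends that
one real-time candidate order over the 4 completed operations — the stack replay rejects it
including or dropping the 1 pending operation (C) in any combination fails
one such order, A, B, D, E (pending dropped), breaks at step 4 where E pop() → empty is illegal

not linearizable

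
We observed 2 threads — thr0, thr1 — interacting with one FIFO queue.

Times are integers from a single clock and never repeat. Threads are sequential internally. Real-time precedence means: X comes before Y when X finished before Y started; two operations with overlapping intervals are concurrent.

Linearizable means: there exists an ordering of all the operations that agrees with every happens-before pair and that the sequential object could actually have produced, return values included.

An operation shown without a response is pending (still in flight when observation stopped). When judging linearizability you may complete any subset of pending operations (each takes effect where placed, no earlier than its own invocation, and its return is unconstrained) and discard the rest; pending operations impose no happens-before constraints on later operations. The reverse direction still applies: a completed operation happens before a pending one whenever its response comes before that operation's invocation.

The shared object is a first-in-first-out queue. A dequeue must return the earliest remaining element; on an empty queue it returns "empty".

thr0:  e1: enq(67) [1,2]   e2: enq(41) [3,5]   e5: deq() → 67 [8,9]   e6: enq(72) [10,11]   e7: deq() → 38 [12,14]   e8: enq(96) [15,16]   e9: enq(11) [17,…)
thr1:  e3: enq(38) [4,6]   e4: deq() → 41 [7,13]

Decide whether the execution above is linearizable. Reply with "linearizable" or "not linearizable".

witness order: e1, e2, e3, e5, e4, e6, e7, e8
after step 1 (e1 enq(67)): queue <67>
after step 2 (e2 enq(41)): queue <67,41>
after step 3 (e3 enq(38)): queue <67,41,38>
after step 4 (e5 deq() → 67): queue <41,38>
after step 5 (e4 deq() → 41): queue <38>
after step 6 (e6 enq(72)): queue <38,72>
after step 7 (e7 deq() → 38): queue <72>
after step 8 (e8 enq(96)): queue <72,96>

linearizable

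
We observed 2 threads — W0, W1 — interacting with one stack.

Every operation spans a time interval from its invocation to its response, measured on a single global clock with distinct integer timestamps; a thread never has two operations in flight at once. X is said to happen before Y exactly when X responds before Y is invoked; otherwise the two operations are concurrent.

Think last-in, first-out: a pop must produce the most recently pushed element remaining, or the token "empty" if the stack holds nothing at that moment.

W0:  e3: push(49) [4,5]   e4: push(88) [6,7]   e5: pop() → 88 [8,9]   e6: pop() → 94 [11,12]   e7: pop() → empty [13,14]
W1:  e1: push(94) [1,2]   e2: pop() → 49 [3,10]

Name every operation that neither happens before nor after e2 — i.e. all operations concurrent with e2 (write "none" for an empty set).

e2 spans [3,10]: anything still running between times 3 and 10 counts as concurrent
e1 [1,2]: before
e3 [4,5]: concurrent
e4 [6,7]: concurrent
e5 [8,9]: concurrent
e6 [11,12]: after
e7 [13,14]: after

e3, e4, e5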